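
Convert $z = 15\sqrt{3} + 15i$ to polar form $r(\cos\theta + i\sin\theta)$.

r = |z| = sqrt(a^2 + b^2) = sqrt((15*sqrt(3))^2 + (15)^2) = sqrt(675 + 225) = sqrt(900) = 30
θ = arctan(b/a) = arctan(15/25.9808) (quadrant-adjusted) = 30°
z = 30(cos 30° + i sin 30°)


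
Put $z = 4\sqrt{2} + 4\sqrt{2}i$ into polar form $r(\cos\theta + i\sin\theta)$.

r = |z| = sqrt(a^2 + b^2) = sqrt((4*sqrt(2))^2 + (4*sqrt(2))^2) = sqrt(32 + 32) = sqrt(64) = 8
θ = arctan(b/a) = arctan(5.6569/5.6569) (quadrant-adjusted) = 45°
z = 8(cos 45° + i sin 45°)


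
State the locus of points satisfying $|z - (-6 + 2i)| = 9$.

|z - z0| = r describes a circle centered at z0 with radius r
Here z0 = -6 + 2i and r = 9
Locus: Circle centered at (-6, 2) with radius 9


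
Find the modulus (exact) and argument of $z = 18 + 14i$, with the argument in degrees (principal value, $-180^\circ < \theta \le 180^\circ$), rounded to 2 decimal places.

|z| = sqrt(18^2 + 14^2) = sqrt(520)
arg(z) = arctan(b/a) = arctan(14/18) (quadrant-adjusted) = 37.87°


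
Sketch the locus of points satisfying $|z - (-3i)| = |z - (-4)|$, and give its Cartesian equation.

|z - z1| = |z - z2| means z is equidistant from z1 and z2,
i.e. the perpendicular bisector of the segment from (0, -3) to (-4, 0) (midpoint (-2, -3/2)).
With z = x + yi, square both sides:
(x - 0)^2 + (y - (-3))^2 = (x - (-4))^2 + (y - 0)^2
The x^2 and y^2 terms cancel: -8x + 6y = 16 - 9 = 7
Simplify: 8x - 6y = -7
Locus: Perpendicular bisector of the segment from (0, -3) to (-4, 0): the line 8x - 6y = -7


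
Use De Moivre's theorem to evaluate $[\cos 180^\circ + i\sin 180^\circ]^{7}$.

By De Moivre: z^n = r^n(cos(nθ) + i sin(nθ))
= 1^7(cos(7*180°) + i sin(7*180°))
= 1(cos 180° + i sin 180°)
= -1


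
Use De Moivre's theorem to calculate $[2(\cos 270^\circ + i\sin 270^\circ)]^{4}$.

By De Moivre: z^n = r^n(cos(nθ) + i sin(nθ))
= 2^4(cos(4*270°) + i sin(4*270°))
= 16(cos 0° + i sin 0°)
= 16


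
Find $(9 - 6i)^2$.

(a + bi)^2 = a^2 - b^2 + 2abi
= 9^2 - (-6)^2 + 2*9*(-6)i
= 45 - 108i


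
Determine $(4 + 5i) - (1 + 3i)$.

(4 - 1) + (5 - 3)i = 3 + 2i


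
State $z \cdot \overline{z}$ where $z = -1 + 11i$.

z * conjugate(z) = |z|^2 = a^2 + b^2
= (-1)^2 + 11^2 = 122


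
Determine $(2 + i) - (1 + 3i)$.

(2 - 1) + (1 - 3)i = 1 - 2i


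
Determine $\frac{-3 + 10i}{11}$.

Divisor is real, so divide each part by 11:
= -3/11 + (10/11)i


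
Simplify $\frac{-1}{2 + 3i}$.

Multiply numerator and denominator by conjugate (2 - 3i):
= (-1)(2 - 3i) / (2^2 + 3^2)
= (-2 + 3i) / 13
= -2/13 + (3/13)i


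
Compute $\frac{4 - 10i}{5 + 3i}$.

Multiply numerator and denominator by conjugate (5 - 3i):
= (4 - 10i)(5 - 3i) / (5^2 + 3^2)
= (-10 - 62i) / 34
Divide through by 2: (-5 - 31i) / 17
= -5/17 - (31/17)i


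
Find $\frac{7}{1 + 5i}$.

Multiply numerator and denominator by conjugate (1 - 5i):
= (7)(1 - 5i) / (1^2 + 5^2)
= (7 - 35i) / 26
= 7/26 - (35/26)i


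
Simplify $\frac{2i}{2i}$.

Multiply numerator and denominator by conjugate (-2i):
= (2i)(-2i) / (0^2 + 2^2)
= (4) / 4
= 1


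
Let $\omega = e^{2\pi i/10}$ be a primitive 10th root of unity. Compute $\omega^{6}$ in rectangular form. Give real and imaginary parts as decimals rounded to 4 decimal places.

ω^6 = e^(2πi·6/10) = e^(i·6π/5)
= cos(6π/5) + i sin(6π/5)
= -0.8090 - 0.5878i


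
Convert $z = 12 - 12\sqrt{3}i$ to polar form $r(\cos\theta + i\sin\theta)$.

r = |z| = sqrt(a^2 + b^2) = sqrt((12)^2 + (-12*sqrt(3))^2) = sqrt(144 + 432) = sqrt(576) = 24
θ = arctan(b/a) = arctan(-20.7846/12) (quadrant-adjusted) = 300°
z = 24(cos 300° + i sin 300°)


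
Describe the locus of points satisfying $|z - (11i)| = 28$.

|z - z0| = r describes a circle centered at z0 with radius r
Here z0 = 11i and r = 28
Locus: Circle centered at (0, 11) with radius 28


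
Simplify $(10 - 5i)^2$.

(a + bi)^2 = a^2 - b^2 + 2abi
= 10^2 - (-5)^2 + 2*10*(-5)i
= 75 - 100i


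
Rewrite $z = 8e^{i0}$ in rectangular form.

a = r cos θ = 8 * 1 = 8
b = r sin θ = 8 * 0 = 0
z = 8


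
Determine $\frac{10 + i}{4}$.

Divisor is real, so divide each part by 4:
= 5/2 + (1/4)i


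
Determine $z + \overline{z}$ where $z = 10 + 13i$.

z + conjugate(z) = (a + bi) + (a - bi) = 2a
= 2 * 10 = 20


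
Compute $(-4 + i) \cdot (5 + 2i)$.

(a1*a2 - b1*b2) + (a1*b2 + b1*a2)i
= (-20 - 2) + (-8 + 5)i
= -22 - 3i


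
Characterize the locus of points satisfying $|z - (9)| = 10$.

|z - z0| = r describes a circle centered at z0 with radius r
Here z0 = 9 and r = 10
Locus: Circle centered at (9, 0) with radius 10


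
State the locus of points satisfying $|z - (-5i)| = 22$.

|z - z0| = r describes a circle centered at z0 with radius r
Here z0 = -5i and r = 22
Locus: Circle centered at (0, -5) with radius 22


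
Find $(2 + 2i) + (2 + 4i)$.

(2 + 2) + (2 + 4)i = 4 + 6i


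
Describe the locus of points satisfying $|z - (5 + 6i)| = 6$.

|z - z0| = r describes a circle centered at z0 with radius r
Here z0 = 5 + 6i and r = 6
Locus: Circle centered at (5, 6) with radius 6


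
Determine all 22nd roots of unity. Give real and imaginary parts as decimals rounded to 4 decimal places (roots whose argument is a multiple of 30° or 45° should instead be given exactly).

ω_k = e^(2πik/22) = cos(2πk/22) + i sin(2πk/22) for k = 0, 1, ..., 21
Roots: 1, 0.9595 + 0.2817i, 0.8413 + 0.5406i, 0.6549 + 0.7557i, 0.4154 + 0.9096i, 0.1423 + 0.9898i, -0.1423 + 0.9898i, -0.4154 + 0.9096i, -0.6549 + 0.7557i, -0.8413 + 0.5406i, -0.9595 + 0.2817i, -1, -0.9595 - 0.2817i, -0.8413 - 0.5406i, -0.6549 - 0.7557i, -0.4154 - 0.9096i, -0.1423 - 0.9898i, 0.1423 - 0.9898i, 0.4154 - 0.9096i, 0.6549 - 0.7557i, 0.8413 - 0.5406i, 0.9595 - 0.2817i


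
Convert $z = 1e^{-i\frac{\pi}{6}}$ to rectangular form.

a = r cos θ = 1 * sqrt(3)/2 = sqrt(3)/2
b = r sin θ = 1 * -1/2 = -1/2
z = sqrt(3)/2 - (1/2)i


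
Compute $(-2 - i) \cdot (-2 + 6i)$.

(a1*a2 - b1*b2) + (a1*b2 + b1*a2)i
= (4 - (-6)) + (-12 + 2)i
= 10 - 10i


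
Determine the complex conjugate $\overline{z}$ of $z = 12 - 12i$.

If z = a + bi, then conjugate(z) = a - bi
conjugate(12 - 12i) = 12 + 12i


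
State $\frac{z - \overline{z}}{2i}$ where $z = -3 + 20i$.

z - conjugate(z) = 2bi
(z - conjugate(z))/(2i) = 2bi/(2i) = b = 20


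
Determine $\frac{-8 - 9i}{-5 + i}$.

Multiply numerator and denominator by conjugate (-5 - i):
= (-8 - 9i)(-5 - i) / ((-5)^2 + 1^2)
= (31 + 53i) / 26
= 31/26 + (53/26)i


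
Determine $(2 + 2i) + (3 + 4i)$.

(2 + 3) + (2 + 4)i = 5 + 6i


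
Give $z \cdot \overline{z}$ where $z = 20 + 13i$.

z * conjugate(z) = |z|^2 = a^2 + b^2
= 20^2 + 13^2 = 569


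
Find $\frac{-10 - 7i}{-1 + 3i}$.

Multiply numerator and denominator by conjugate (-1 - 3i):
= (-10 - 7i)(-1 - 3i) / ((-1)^2 + 3^2)
= (-11 + 37i) / 10
= -11/10 + (37/10)i


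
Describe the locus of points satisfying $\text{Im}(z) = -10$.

Im(z) = y where z = x + yi; the equation y = -10 is satisfied by all points with that y-coordinate
Locus: Horizontal line y = -10


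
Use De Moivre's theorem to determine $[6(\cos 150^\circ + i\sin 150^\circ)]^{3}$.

By De Moivre: z^n = r^n(cos(nθ) + i sin(nθ))
= 6^3(cos(3*150°) + i sin(3*150°))
= 216(cos 90° + i sin 90°)
= 216i


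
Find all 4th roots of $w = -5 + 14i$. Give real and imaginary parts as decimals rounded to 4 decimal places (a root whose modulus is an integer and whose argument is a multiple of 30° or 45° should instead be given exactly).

|w| = sqrt(221) ≈ 14.866069, arg(w) ≈ 109.653824°
Root modulus = sqrt(221)^(1/4) ≈ 1.963582
Root arguments: θ_k = (arg(w) + 360°k)/4 for k = 0, 1, ..., 3
Compute each root as (root modulus)(cos θ_k + i sin θ_k) using full-precision intermediates, then round to 4 decimal places.
Roots: 1.7431 + 0.9040i, -0.9040 + 1.7431i, -1.7431 - 0.9040i, 0.9040 - 1.7431i


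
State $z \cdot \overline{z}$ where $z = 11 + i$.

z * conjugate(z) = |z|^2 = a^2 + b^2
= 11^2 + 1^2 = 122


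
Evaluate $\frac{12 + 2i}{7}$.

Divisor is real, so divide each part by 7:
= 12/7 + (2/7)i


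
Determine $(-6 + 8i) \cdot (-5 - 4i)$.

(a1*a2 - b1*b2) + (a1*b2 + b1*a2)i
= (30 - (-32)) + (24 + (-40))i
= 62 - 16i


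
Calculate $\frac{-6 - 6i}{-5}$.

Divisor is real, so divide each part by -5:
= 6/5 + (6/5)i


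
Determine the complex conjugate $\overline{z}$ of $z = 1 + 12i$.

If z = a + bi, then conjugate(z) = a - bi
conjugate(1 + 12i) = 1 - 12i


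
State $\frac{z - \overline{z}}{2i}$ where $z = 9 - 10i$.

z - conjugate(z) = 2bi
(z - conjugate(z))/(2i) = 2bi/(2i) = b = -10


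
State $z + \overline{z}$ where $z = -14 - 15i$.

z + conjugate(z) = (a + bi) + (a - bi) = 2a
= 2 * (-14) = -28


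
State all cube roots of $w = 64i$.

|w| = 64, arg(w) = 90°
Root modulus = 64^(1/3) = 4
Root arguments: θ_k = (90° + 360°k)/3 for k = 0, 1, ..., 2
Roots: 2*sqrt(3) + 2i, -2*sqrt(3) + 2i, -4i


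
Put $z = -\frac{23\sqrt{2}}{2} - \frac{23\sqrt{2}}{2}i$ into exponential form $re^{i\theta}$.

r = |z| = sqrt((-23*sqrt(2)/2)^2 + (-23*sqrt(2)/2)^2) = sqrt(529/2 + 529/2) = sqrt(529) = 23
θ = arctan(b/a) = arctan(-16.2635/-16.2635) (quadrant-adjusted) = -135° = -3π/4
z = 23e^(-i*3π/4)


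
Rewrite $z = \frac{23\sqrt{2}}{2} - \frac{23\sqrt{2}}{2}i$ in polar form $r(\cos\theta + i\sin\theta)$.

r = |z| = sqrt(a^2 + b^2) = sqrt((23*sqrt(2)/2)^2 + (-23*sqrt(2)/2)^2) = sqrt(529/2 + 529/2) = sqrt(529) = 23
θ = arctan(b/a) = arctan(-16.2635/16.2635) (quadrant-adjusted) = 315°
z = 23(cos 315° + i sin 315°)


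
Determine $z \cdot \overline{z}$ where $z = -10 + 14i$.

z * conjugate(z) = |z|^2 = a^2 + b^2
= (-10)^2 + 14^2 = 296


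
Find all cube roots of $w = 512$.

|w| = 512, arg(w) = 0°
Root modulus = 512^(1/3) = 8
Root arguments: θ_k = (0° + 360°k)/3 for k = 0, 1, ..., 2
Roots: 8, -4 + 4*sqrt(3)i, -4 - 4*sqrt(3)i


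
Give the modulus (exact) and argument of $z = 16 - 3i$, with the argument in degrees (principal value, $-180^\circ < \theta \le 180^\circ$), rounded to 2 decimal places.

|z| = sqrt(16^2 + (-3)^2) = sqrt(265)
arg(z) = arctan(b/a) = arctan(-3/16) (quadrant-adjusted) = -10.62°


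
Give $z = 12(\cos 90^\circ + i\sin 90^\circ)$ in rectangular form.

a = r cos θ = 12 * 0 = 0
b = r sin θ = 12 * 1 = 12
z = 12i


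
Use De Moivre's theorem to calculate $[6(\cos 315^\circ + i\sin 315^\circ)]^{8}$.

By De Moivre: z^n = r^n(cos(nθ) + i sin(nθ))
= 6^8(cos(8*315°) + i sin(8*315°))
= 1679616(cos 0° + i sin 0°)
= 1679616


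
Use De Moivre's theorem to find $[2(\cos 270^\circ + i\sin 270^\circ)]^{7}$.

By De Moivre: z^n = r^n(cos(nθ) + i sin(nθ))
= 2^7(cos(7*270°) + i sin(7*270°))
= 128(cos 90° + i sin 90°)
= 128i


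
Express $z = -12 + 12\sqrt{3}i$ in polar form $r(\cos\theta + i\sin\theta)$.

r = |z| = sqrt(a^2 + b^2) = sqrt((-12)^2 + (12*sqrt(3))^2) = sqrt(144 + 432) = sqrt(576) = 24
θ = arctan(b/a) = arctan(20.7846/-12) (quadrant-adjusted) = 120°
z = 24(cos 120° + i sin 120°)


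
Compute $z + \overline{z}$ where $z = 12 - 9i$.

z + conjugate(z) = (a + bi) + (a - bi) = 2a
= 2 * 12 = 24


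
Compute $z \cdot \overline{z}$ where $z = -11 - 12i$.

z * conjugate(z) = |z|^2 = a^2 + b^2
= (-11)^2 + (-12)^2 = 265


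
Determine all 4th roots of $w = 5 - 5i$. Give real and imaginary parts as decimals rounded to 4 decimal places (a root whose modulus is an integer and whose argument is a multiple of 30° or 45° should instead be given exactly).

|w| = sqrt(50) ≈ 7.071068, arg(w) = 315°
Root modulus = sqrt(50)^(1/4) ≈ 1.630689
Root arguments: θ_k = (315° + 360°k)/4 for k = 0, 1, ..., 3
Compute each root as (root modulus)(cos θ_k + i sin θ_k) using full-precision intermediates, then round to 4 decimal places.
Roots: 0.3181 + 1.5994i, -1.5994 + 0.3181i, -0.3181 - 1.5994i, 1.5994 - 0.3181i


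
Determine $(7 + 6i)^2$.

(a + bi)^2 = a^2 - b^2 + 2abi
= 7^2 - 6^2 + 2*7*6i
= 13 + 84i


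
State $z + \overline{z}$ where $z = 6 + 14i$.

z + conjugate(z) = (a + bi) + (a - bi) = 2a
= 2 * 6 = 12


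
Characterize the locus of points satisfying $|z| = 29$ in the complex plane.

|z| = 29 means sqrt(x^2 + y^2) = 29
This is a circle of radius 29 centered at the origin


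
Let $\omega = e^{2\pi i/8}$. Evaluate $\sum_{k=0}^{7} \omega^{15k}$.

Let ζ = ω^15 = e^(2πi·15/8). Since 8 ∤ 15, ζ ≠ 1.
Sum = Σ_{k=0}^{7} ζ^k = (ζ^8 - 1)/(ζ - 1) = (ω^{15·8} - 1)/(ζ - 1) = (1 - 1)/(ζ - 1) = 0


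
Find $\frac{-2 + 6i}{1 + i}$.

Multiply numerator and denominator by conjugate (1 - i):
= (-2 + 6i)(1 - i) / (1^2 + 1^2)
= (4 + 8i) / 2
= 2 + 4i


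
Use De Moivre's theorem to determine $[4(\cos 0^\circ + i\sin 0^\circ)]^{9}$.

By De Moivre: z^n = r^n(cos(nθ) + i sin(nθ))
= 4^9(cos(9*0°) + i sin(9*0°))
= 262144(cos 0° + i sin 0°)
= 262144


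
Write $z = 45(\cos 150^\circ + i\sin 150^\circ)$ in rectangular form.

a = r cos θ = 45 * -sqrt(3)/2 = -45*sqrt(3)/2
b = r sin θ = 45 * 1/2 = 45/2
z = -45*sqrt(3)/2 + (45/2)i


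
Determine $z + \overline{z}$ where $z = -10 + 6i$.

z + conjugate(z) = (a + bi) + (a - bi) = 2a
= 2 * (-10) = -20


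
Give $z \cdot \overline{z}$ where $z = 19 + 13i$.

z * conjugate(z) = |z|^2 = a^2 + b^2
= 19^2 + 13^2 = 530


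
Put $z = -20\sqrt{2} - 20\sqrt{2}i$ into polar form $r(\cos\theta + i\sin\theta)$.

r = |z| = sqrt(a^2 + b^2) = sqrt((-20*sqrt(2))^2 + (-20*sqrt(2))^2) = sqrt(800 + 800) = sqrt(1600) = 40
θ = arctan(b/a) = arctan(-28.2843/-28.2843) (quadrant-adjusted) = 225°
z = 40(cos 225° + i sin 225°)


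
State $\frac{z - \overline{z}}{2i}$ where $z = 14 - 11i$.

z - conjugate(z) = 2bi
(z - conjugate(z))/(2i) = 2bi/(2i) = b = -11


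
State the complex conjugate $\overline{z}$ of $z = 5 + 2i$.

If z = a + bi, then conjugate(z) = a - bi
conjugate(5 + 2i) = 5 - 2i


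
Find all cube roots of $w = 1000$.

|w| = 1000, arg(w) = 0°
Root modulus = 1000^(1/3) = 10
Root arguments: θ_k = (0° + 360°k)/3 for k = 0, 1, ..., 2
Roots: 10, -5 + 5*sqrt(3)i, -5 - 5*sqrt(3)i


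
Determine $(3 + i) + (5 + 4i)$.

(3 + 5) + (1 + 4)i = 8 + 5i


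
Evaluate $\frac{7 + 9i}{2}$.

Divisor is real, so divide each part by 2:
= 7/2 + (9/2)i


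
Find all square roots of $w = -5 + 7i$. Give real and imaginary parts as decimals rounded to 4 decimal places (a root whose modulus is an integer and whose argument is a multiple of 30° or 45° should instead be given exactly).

|w| = sqrt(74) ≈ 8.602325, arg(w) ≈ 125.537678°
Root modulus = sqrt(74)^(1/2) ≈ 2.932972
Root arguments: θ_k = (arg(w) + 360°k)/2 for k = 0, 1, ..., 1
Compute each root as (root modulus)(cos θ_k + i sin θ_k) using full-precision intermediates, then round to 4 decimal places.
Roots: 1.3421 + 2.6079i, -1.3421 - 2.6079i


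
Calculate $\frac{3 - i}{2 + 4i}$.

Multiply numerator and denominator by conjugate (2 - 4i):
= (3 - i)(2 - 4i) / (2^2 + 4^2)
= (2 - 14i) / 20
Divide through by 2: (1 - 7i) / 10
= 1/10 - (7/10)i


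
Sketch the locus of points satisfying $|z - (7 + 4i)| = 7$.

|z - z0| = r describes a circle centered at z0 with radius r
Here z0 = 7 + 4i and r = 7
Locus: Circle centered at (7, 4) with radius 7


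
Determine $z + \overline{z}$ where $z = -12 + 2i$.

z + conjugate(z) = (a + bi) + (a - bi) = 2a
= 2 * (-12) = -24


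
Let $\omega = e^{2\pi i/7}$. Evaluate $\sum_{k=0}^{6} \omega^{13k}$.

Let ζ = ω^13 = e^(2πi·13/7). Since 7 ∤ 13, ζ ≠ 1.
Sum = Σ_{k=0}^{6} ζ^k = (ζ^7 - 1)/(ζ - 1) = (ω^{13·7} - 1)/(ζ - 1) = (1 - 1)/(ζ - 1) = 0


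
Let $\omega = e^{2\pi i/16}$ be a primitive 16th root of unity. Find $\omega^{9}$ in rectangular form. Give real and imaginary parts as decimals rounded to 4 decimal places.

ω^9 = e^(2πi·9/16) = e^(i·9π/8)
= cos(9π/8) + i sin(9π/8)
= -0.9239 - 0.3827i


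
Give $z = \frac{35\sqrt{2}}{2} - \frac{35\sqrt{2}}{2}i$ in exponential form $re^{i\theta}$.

r = |z| = sqrt((35*sqrt(2)/2)^2 + (-35*sqrt(2)/2)^2) = sqrt(1225/2 + 1225/2) = sqrt(1225) = 35
θ = arctan(b/a) = arctan(-24.7487/24.7487) (quadrant-adjusted) = -45° = -π/4
z = 35e^(-i*π/4)


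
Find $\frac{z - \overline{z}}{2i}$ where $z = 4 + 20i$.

z - conjugate(z) = 2bi
(z - conjugate(z))/(2i) = 2bi/(2i) = b = 20


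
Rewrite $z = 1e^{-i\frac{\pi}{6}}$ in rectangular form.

a = r cos θ = 1 * sqrt(3)/2 = sqrt(3)/2
b = r sin θ = 1 * -1/2 = -1/2
z = sqrt(3)/2 - (1/2)i


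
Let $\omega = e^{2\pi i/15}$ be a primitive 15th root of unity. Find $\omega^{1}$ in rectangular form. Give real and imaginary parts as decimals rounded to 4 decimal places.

ω^1 = e^(2πi·1/15) = e^(i·2π/15)
= cos(2π/15) + i sin(2π/15)
= 0.9135 + 0.4067i


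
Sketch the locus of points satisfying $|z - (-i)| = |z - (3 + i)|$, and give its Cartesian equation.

|z - z1| = |z - z2| means z is equidistant from z1 and z2,
i.e. the perpendicular bisector of the segment from (0, -1) to (3, 1) (midpoint (3/2, 0)).
With z = x + yi, square both sides:
(x - 0)^2 + (y - (-1))^2 = (x - 3)^2 + (y - 1)^2
The x^2 and y^2 terms cancel: 6x + 4y = 10 - 1 = 9
Simplify: 6x + 4y = 9
Locus: Perpendicular bisector of the segment from (0, -1) to (3, 1): the line 6x + 4y = 9


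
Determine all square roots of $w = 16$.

|w| = 16, arg(w) = 0°
Root modulus = 16^(1/2) = 4
Root arguments: θ_k = (0° + 360°k)/2 for k = 0, 1, ..., 1
Roots: 4, -4


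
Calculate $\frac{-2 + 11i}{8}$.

Divisor is real, so divide each part by 8:
= -1/4 + (11/8)i


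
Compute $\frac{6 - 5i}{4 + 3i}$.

Multiply numerator and denominator by conjugate (4 - 3i):
= (6 - 5i)(4 - 3i) / (4^2 + 3^2)
= (9 - 38i) / 25
= 9/25 - (38/25)i


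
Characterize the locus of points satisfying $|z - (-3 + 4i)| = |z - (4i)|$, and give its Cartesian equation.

|z - z1| = |z - z2| means z is equidistant from z1 and z2,
i.e. the perpendicular bisector of the segment from (-3, 4) to (0, 4) (midpoint (-3/2, 4)).
With z = x + yi, square both sides:
(x - (-3))^2 + (y - 4)^2 = (x - 0)^2 + (y - 4)^2
The x^2 and y^2 terms cancel: 6x + 0y = 16 - 25 = -9
Simplify: x = -3/2
Locus: Perpendicular bisector of the segment from (-3, 4) to (0, 4): the line x = -3/2


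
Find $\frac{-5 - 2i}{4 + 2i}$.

Multiply numerator and denominator by conjugate (4 - 2i):
= (-5 - 2i)(4 - 2i) / (4^2 + 2^2)
= (-24 + 2i) / 20
Divide through by 2: (-12 + i) / 10
= -6/5 + (1/10)i


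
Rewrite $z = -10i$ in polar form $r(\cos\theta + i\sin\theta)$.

r = |z| = sqrt(a^2 + b^2) = sqrt((0)^2 + (-10)^2) = sqrt(0 + 100) = sqrt(100) = 10
a = 0 and b < 0, so z lies on the negative imaginary axis: θ = 270°
z = 10(cos 270° + i sin 270°)


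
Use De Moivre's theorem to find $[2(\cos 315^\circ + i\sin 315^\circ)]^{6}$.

By De Moivre: z^n = r^n(cos(nθ) + i sin(nθ))
= 2^6(cos(6*315°) + i sin(6*315°))
= 64(cos 90° + i sin 90°)
= 64i


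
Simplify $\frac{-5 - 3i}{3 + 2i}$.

Multiply numerator and denominator by conjugate (3 - 2i):
= (-5 - 3i)(3 - 2i) / (3^2 + 2^2)
= (-21 + i) / 13
= -21/13 + (1/13)i


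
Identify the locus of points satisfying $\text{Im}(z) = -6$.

Im(z) = y where z = x + yi; the equation y = -6 is satisfied by all points with that y-coordinate
Locus: Horizontal line y = -6


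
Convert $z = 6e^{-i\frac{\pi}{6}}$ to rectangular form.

a = r cos θ = 6 * sqrt(3)/2 = 3*sqrt(3)
b = r sin θ = 6 * -1/2 = -3
z = 3*sqrt(3) - 3i


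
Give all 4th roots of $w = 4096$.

|w| = 4096, arg(w) = 0°
Root modulus = 4096^(1/4) = 8
Root arguments: θ_k = (0° + 360°k)/4 for k = 0, 1, ..., 3
Roots: 8, 8i, -8, -8i


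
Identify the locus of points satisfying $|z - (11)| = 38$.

|z - z0| = r describes a circle centered at z0 with radius r
Here z0 = 11 and r = 38
Locus: Circle centered at (11, 0) with radius 38


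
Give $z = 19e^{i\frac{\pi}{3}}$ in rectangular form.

a = r cos θ = 19 * 1/2 = 19/2
b = r sin θ = 19 * sqrt(3)/2 = 19*sqrt(3)/2
z = 19/2 + (19*sqrt(3)/2)i


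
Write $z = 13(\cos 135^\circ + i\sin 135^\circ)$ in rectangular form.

a = r cos θ = 13 * -sqrt(2)/2 = -13*sqrt(2)/2
b = r sin θ = 13 * sqrt(2)/2 = 13*sqrt(2)/2
z = -13*sqrt(2)/2 + (13*sqrt(2)/2)i


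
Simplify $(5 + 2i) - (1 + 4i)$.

(5 - 1) + (2 - 4)i = 4 - 2i


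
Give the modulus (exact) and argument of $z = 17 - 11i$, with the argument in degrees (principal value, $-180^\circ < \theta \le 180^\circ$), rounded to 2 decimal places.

|z| = sqrt(17^2 + (-11)^2) = sqrt(410)
arg(z) = arctan(b/a) = arctan(-11/17) (quadrant-adjusted) = -32.91°


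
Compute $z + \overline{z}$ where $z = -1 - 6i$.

z + conjugate(z) = (a + bi) + (a - bi) = 2a
= 2 * (-1) = -2


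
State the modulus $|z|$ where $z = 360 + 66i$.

|z| = sqrt(a^2 + b^2) = sqrt(360^2 + 66^2) = sqrt(133956) = 366


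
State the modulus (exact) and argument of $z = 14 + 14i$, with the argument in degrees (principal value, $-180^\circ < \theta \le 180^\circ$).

|z| = sqrt(14^2 + 14^2) = sqrt(392)
arg(z) = arctan(b/a) = arctan(14/14) (quadrant-adjusted) = 45°


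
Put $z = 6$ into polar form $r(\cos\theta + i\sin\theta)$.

r = |z| = sqrt(a^2 + b^2) = sqrt((6)^2 + (0)^2) = sqrt(36 + 0) = sqrt(36) = 6
b = 0 and a > 0, so z lies on the positive real axis: θ = 0°
z = 6(cos 0° + i sin 0°)


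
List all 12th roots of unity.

ω_k = e^(2πik/12) = cos(2πk/12) + i sin(2πk/12) for k = 0, 1, ..., 11
Roots: 1, sqrt(3)/2 + (1/2)i, 1/2 + (sqrt(3)/2)i, i, -1/2 + (sqrt(3)/2)i, -sqrt(3)/2 + (1/2)i, -1, -sqrt(3)/2 - (1/2)i, -1/2 - (sqrt(3)/2)i, -i, 1/2 - (sqrt(3)/2)i, sqrt(3)/2 - (1/2)i


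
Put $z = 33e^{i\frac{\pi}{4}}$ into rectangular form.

a = r cos θ = 33 * sqrt(2)/2 = 33*sqrt(2)/2
b = r sin θ = 33 * sqrt(2)/2 = 33*sqrt(2)/2
z = 33*sqrt(2)/2 + (33*sqrt(2)/2)i


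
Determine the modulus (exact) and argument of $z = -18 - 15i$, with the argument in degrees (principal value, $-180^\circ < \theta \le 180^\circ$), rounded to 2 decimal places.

|z| = sqrt((-18)^2 + (-15)^2) = sqrt(549)
arg(z) = arctan(b/a) = arctan(-15/-18) (quadrant-adjusted) = -140.19°


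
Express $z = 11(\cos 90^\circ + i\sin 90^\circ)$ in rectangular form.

a = r cos θ = 11 * 0 = 0
b = r sin θ = 11 * 1 = 11
z = 11i


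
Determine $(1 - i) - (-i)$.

(1 - 0) + (-1 - (-1))i = 1


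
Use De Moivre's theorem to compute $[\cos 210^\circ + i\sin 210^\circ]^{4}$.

By De Moivre: z^n = r^n(cos(nθ) + i sin(nθ))
= 1^4(cos(4*210°) + i sin(4*210°))
= 1(cos 120° + i sin 120°)
= -1/2 + (sqrt(3)/2)i


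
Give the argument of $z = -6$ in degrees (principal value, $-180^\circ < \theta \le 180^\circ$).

b = 0 and a < 0, so z lies on the negative real axis: θ = 180°


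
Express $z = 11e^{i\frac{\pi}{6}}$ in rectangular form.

a = r cos θ = 11 * sqrt(3)/2 = 11*sqrt(3)/2
b = r sin θ = 11 * 1/2 = 11/2
z = 11*sqrt(3)/2 + (11/2)i


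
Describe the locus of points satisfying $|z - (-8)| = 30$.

|z - z0| = r describes a circle centered at z0 with radius r
Here z0 = -8 and r = 30
Locus: Circle centered at (-8, 0) with radius 30


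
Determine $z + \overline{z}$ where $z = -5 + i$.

z + conjugate(z) = (a + bi) + (a - bi) = 2a
= 2 * (-5) = -10


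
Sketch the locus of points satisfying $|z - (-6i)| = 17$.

|z - z0| = r describes a circle centered at z0 with radius r
Here z0 = -6i and r = 17
Locus: Circle centered at (0, -6) with radius 17


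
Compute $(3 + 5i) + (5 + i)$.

(3 + 5) + (5 + 1)i = 8 + 6i


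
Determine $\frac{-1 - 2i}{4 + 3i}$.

Multiply numerator and denominator by conjugate (4 - 3i):
= (-1 - 2i)(4 - 3i) / (4^2 + 3^2)
= (-10 - 5i) / 25
Divide through by 5: (-2 - i) / 5
= -2/5 - (1/5)i


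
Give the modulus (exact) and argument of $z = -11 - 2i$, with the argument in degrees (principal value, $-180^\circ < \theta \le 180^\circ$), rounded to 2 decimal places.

|z| = sqrt((-11)^2 + (-2)^2) = sqrt(125)
arg(z) = arctan(b/a) = arctan(-2/-11) (quadrant-adjusted) = -169.70°


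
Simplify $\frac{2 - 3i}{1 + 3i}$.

Multiply numerator and denominator by conjugate (1 - 3i):
= (2 - 3i)(1 - 3i) / (1^2 + 3^2)
= (-7 - 9i) / 10
= -7/10 - (9/10)i


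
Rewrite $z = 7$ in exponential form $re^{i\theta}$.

r = |z| = sqrt((7)^2 + (0)^2) = sqrt(49 + 0) = sqrt(49) = 7
b = 0 and a > 0, so z lies on the positive real axis: θ = 0
z = 7e^(i*0) = 7


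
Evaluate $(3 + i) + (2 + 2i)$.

(3 + 2) + (1 + 2)i = 5 + 3i


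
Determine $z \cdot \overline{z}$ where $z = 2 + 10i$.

z * conjugate(z) = |z|^2 = a^2 + b^2
= 2^2 + 10^2 = 104


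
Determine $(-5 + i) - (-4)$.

(-5 - (-4)) + (1 - 0)i = -1 + i


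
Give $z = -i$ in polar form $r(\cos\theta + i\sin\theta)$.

r = |z| = sqrt(a^2 + b^2) = sqrt((0)^2 + (-1)^2) = sqrt(0 + 1) = sqrt(1) = 1
a = 0 and b < 0, so z lies on the negative imaginary axis: θ = 270°
z = 1(cos 270° + i sin 270°)


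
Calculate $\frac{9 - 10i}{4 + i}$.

Multiply numerator and denominator by conjugate (4 - i):
= (9 - 10i)(4 - i) / (4^2 + 1^2)
= (26 - 49i) / 17
= 26/17 - (49/17)i


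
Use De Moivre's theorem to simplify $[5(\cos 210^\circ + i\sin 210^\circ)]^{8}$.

By De Moivre: z^n = r^n(cos(nθ) + i sin(nθ))
= 5^8(cos(8*210°) + i sin(8*210°))
= 390625(cos 240° + i sin 240°)
= -390625/2 - (390625*sqrt(3)/2)i


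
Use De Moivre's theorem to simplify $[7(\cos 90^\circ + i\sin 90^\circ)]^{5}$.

By De Moivre: z^n = r^n(cos(nθ) + i sin(nθ))
= 7^5(cos(5*90°) + i sin(5*90°))
= 16807(cos 90° + i sin 90°)
= 16807i


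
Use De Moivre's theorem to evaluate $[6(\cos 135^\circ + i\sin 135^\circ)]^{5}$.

By De Moivre: z^n = r^n(cos(nθ) + i sin(nθ))
= 6^5(cos(5*135°) + i sin(5*135°))
= 7776(cos 315° + i sin 315°)
= 3888*sqrt(2) - 3888*sqrt(2)i


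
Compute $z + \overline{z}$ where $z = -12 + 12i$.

z + conjugate(z) = (a + bi) + (a - bi) = 2a
= 2 * (-12) = -24


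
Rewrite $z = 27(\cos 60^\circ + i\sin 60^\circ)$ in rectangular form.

a = r cos θ = 27 * 1/2 = 27/2
b = r sin θ = 27 * sqrt(3)/2 = 27*sqrt(3)/2
z = 27/2 + (27*sqrt(3)/2)i


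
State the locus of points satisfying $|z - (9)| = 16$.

|z - z0| = r describes a circle centered at z0 with radius r
Here z0 = 9 and r = 16
Locus: Circle centered at (9, 0) with radius 16


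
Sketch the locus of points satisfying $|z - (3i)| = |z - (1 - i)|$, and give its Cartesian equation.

|z - z1| = |z - z2| means z is equidistant from z1 and z2,
i.e. the perpendicular bisector of the segment from (0, 3) to (1, -1) (midpoint (1/2, 1)).
With z = x + yi, square both sides:
(x - 0)^2 + (y - 3)^2 = (x - 1)^2 + (y - (-1))^2
The x^2 and y^2 terms cancel: 2x + (-8)y = 2 - 9 = -7
Simplify: 2x - 8y = -7
Locus: Perpendicular bisector of the segment from (0, 3) to (1, -1): the line 2x - 8y = -7


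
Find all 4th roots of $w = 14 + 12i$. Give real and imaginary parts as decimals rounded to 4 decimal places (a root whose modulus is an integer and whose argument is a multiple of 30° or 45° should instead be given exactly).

|w| = sqrt(340) ≈ 18.439089, arg(w) ≈ 40.601295°
Root modulus = sqrt(340)^(1/4) ≈ 2.072215
Root arguments: θ_k = (arg(w) + 360°k)/4 for k = 0, 1, ..., 3
Compute each root as (root modulus)(cos θ_k + i sin θ_k) using full-precision intermediates, then round to 4 decimal places.
Roots: 2.0398 + 0.3652i, -0.3652 + 2.0398i, -2.0398 - 0.3652i, 0.3652 - 2.0398i


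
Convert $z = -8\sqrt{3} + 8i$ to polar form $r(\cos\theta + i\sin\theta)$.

r = |z| = sqrt(a^2 + b^2) = sqrt((-8*sqrt(3))^2 + (8)^2) = sqrt(192 + 64) = sqrt(256) = 16
θ = arctan(b/a) = arctan(8/-13.8564) (quadrant-adjusted) = 150°
z = 16(cos 150° + i sin 150°)


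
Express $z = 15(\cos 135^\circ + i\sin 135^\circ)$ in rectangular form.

a = r cos θ = 15 * -sqrt(2)/2 = -15*sqrt(2)/2
b = r sin θ = 15 * sqrt(2)/2 = 15*sqrt(2)/2
z = -15*sqrt(2)/2 + (15*sqrt(2)/2)i


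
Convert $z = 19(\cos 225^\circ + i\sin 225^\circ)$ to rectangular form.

a = r cos θ = 19 * -sqrt(2)/2 = -19*sqrt(2)/2
b = r sin θ = 19 * -sqrt(2)/2 = -19*sqrt(2)/2
z = -19*sqrt(2)/2 - (19*sqrt(2)/2)i


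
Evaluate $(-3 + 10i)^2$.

(a + bi)^2 = a^2 - b^2 + 2abi
= (-3)^2 - 10^2 + 2*(-3)*10i
= -91 - 60i


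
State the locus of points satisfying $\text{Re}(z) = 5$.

Re(z) = x where z = x + yi; the equation x = 5 is satisfied by all points with that x-coordinate
Locus: Vertical line x = 5


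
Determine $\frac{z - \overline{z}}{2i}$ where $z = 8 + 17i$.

z - conjugate(z) = 2bi
(z - conjugate(z))/(2i) = 2bi/(2i) = b = 17


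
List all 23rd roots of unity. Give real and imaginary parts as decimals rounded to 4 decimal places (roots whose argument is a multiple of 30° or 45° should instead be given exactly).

ω_k = e^(2πik/23) = cos(2πk/23) + i sin(2πk/23) for k = 0, 1, ..., 22
Roots: 1, 0.9629 + 0.2698i, 0.8544 + 0.5196i, 0.6826 + 0.7308i, 0.4601 + 0.8879i, 0.2035 + 0.9791i, -0.0682 + 0.9977i, -0.3349 + 0.9423i, -0.5767 + 0.8170i, -0.7757 + 0.6311i, -0.9172 + 0.3984i, -0.9907 + 0.1362i, -0.9907 - 0.1362i, -0.9172 - 0.3984i, -0.7757 - 0.6311i, -0.5767 - 0.8170i, -0.3349 - 0.9423i, -0.0682 - 0.9977i, 0.2035 - 0.9791i, 0.4601 - 0.8879i, 0.6826 - 0.7308i, 0.8544 - 0.5196i, 0.9629 - 0.2698i


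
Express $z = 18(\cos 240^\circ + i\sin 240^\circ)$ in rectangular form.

a = r cos θ = 18 * -1/2 = -9
b = r sin θ = 18 * -sqrt(3)/2 = -9*sqrt(3)
z = -9 - 9*sqrt(3)i


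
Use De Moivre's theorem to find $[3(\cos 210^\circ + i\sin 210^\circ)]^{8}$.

By De Moivre: z^n = r^n(cos(nθ) + i sin(nθ))
= 3^8(cos(8*210°) + i sin(8*210°))
= 6561(cos 240° + i sin 240°)
= -6561/2 - (6561*sqrt(3)/2)i


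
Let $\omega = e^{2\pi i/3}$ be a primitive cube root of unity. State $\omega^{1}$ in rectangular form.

ω^1 = e^(2πi·1/3) = e^(i·2π/3)
= cos(2π/3) + i sin(2π/3)
= -1/2 + (sqrt(3)/2)i


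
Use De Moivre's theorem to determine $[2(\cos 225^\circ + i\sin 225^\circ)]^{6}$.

By De Moivre: z^n = r^n(cos(nθ) + i sin(nθ))
= 2^6(cos(6*225°) + i sin(6*225°))
= 64(cos 270° + i sin 270°)
= -64i


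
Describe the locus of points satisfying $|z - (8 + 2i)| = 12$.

|z - z0| = r describes a circle centered at z0 with radius r
Here z0 = 8 + 2i and r = 12
Locus: Circle centered at (8, 2) with radius 12


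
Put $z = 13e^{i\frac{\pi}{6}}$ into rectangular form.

a = r cos θ = 13 * sqrt(3)/2 = 13*sqrt(3)/2
b = r sin θ = 13 * 1/2 = 13/2
z = 13*sqrt(3)/2 + (13/2)i


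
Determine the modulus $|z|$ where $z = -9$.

|z| = sqrt(a^2 + b^2) = sqrt((-9)^2 + 0^2) = sqrt(81) = 9


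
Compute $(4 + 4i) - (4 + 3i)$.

(4 - 4) + (4 - 3)i = i


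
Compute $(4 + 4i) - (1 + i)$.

(4 - 1) + (4 - 1)i = 3 + 3i


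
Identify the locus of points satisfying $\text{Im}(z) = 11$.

Im(z) = y where z = x + yi; the equation y = 11 is satisfied by all points with that y-coordinate
Locus: Horizontal line y = 11


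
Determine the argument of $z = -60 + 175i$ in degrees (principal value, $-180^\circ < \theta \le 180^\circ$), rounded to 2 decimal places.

θ = arctan(b/a) = arctan(175/-60) (quadrant-adjusted) = 108.92°


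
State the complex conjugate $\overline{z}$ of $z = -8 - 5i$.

If z = a + bi, then conjugate(z) = a - bi
conjugate(-8 - 5i) = -8 + 5i


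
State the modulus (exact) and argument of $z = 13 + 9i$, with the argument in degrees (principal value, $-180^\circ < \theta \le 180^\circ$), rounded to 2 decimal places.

|z| = sqrt(13^2 + 9^2) = sqrt(250)
arg(z) = arctan(b/a) = arctan(9/13) (quadrant-adjusted) = 34.70°


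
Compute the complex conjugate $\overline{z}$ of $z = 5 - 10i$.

If z = a + bi, then conjugate(z) = a - bi
conjugate(5 - 10i) = 5 + 10i


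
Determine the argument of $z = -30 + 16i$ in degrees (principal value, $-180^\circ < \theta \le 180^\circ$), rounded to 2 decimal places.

θ = arctan(b/a) = arctan(16/-30) (quadrant-adjusted) = 151.93°


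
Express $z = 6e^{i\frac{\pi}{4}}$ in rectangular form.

a = r cos θ = 6 * sqrt(2)/2 = 3*sqrt(2)
b = r sin θ = 6 * sqrt(2)/2 = 3*sqrt(2)
z = 3*sqrt(2) + 3*sqrt(2)i


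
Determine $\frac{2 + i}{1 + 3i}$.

Multiply numerator and denominator by conjugate (1 - 3i):
= (2 + i)(1 - 3i) / (1^2 + 3^2)
= (5 - 5i) / 10
Divide through by 5: (1 - i) / 2
= 1/2 - (1/2)i


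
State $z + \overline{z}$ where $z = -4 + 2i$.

z + conjugate(z) = (a + bi) + (a - bi) = 2a
= 2 * (-4) = -8


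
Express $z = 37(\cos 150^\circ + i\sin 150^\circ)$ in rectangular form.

a = r cos θ = 37 * -sqrt(3)/2 = -37*sqrt(3)/2
b = r sin θ = 37 * 1/2 = 37/2
z = -37*sqrt(3)/2 + (37/2)i


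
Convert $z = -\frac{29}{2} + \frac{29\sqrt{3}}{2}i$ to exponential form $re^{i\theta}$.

r = |z| = sqrt((-29/2)^2 + (29*sqrt(3)/2)^2) = sqrt(841/4 + 2523/4) = sqrt(841) = 29
θ = arctan(b/a) = arctan(25.1147/-14.5) (quadrant-adjusted) = 120° = 2π/3
z = 29e^(i*2π/3)


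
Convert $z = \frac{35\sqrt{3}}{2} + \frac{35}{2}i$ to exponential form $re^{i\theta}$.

r = |z| = sqrt((35*sqrt(3)/2)^2 + (35/2)^2) = sqrt(3675/4 + 1225/4) = sqrt(1225) = 35
θ = arctan(b/a) = arctan(17.5/30.3109) (quadrant-adjusted) = 30° = π/6
z = 35e^(i*π/6)


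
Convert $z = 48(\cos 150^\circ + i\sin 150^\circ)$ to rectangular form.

a = r cos θ = 48 * -sqrt(3)/2 = -24*sqrt(3)
b = r sin θ = 48 * 1/2 = 24
z = -24*sqrt(3) + 24i


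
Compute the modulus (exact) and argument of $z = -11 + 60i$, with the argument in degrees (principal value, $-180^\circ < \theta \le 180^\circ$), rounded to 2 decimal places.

|z| = sqrt((-11)^2 + 60^2) = 61
arg(z) = arctan(b/a) = arctan(60/-11) (quadrant-adjusted) = 100.39°


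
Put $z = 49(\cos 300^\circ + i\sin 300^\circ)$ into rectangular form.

a = r cos θ = 49 * 1/2 = 49/2
b = r sin θ = 49 * -sqrt(3)/2 = -49*sqrt(3)/2
z = 49/2 - (49*sqrt(3)/2)i


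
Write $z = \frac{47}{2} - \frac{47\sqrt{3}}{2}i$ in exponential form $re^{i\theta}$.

r = |z| = sqrt((47/2)^2 + (-47*sqrt(3)/2)^2) = sqrt(2209/4 + 6627/4) = sqrt(2209) = 47
θ = arctan(b/a) = arctan(-40.7032/23.5) (quadrant-adjusted) = -60° = -π/3
z = 47e^(-i*π/3)


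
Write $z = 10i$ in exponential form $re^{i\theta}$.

r = |z| = sqrt((0)^2 + (10)^2) = sqrt(0 + 100) = sqrt(100) = 10
a = 0 and b > 0, so z lies on the positive imaginary axis: θ = 90° = π/2
z = 10e^(i*π/2)


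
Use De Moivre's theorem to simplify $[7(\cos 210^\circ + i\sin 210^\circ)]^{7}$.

By De Moivre: z^n = r^n(cos(nθ) + i sin(nθ))
= 7^7(cos(7*210°) + i sin(7*210°))
= 823543(cos 30° + i sin 30°)
= 823543*sqrt(3)/2 + (823543/2)i


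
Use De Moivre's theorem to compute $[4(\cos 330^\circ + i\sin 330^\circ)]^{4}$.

By De Moivre: z^n = r^n(cos(nθ) + i sin(nθ))
= 4^4(cos(4*330°) + i sin(4*330°))
= 256(cos 240° + i sin 240°)
= -128 - 128*sqrt(3)i


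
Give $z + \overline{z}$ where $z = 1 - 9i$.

z + conjugate(z) = (a + bi) + (a - bi) = 2a
= 2 * 1 = 2


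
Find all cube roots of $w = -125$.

|w| = 125, arg(w) = 180°
Root modulus = 125^(1/3) = 5
Root arguments: θ_k = (180° + 360°k)/3 for k = 0, 1, ..., 2
Roots: 5/2 + (5*sqrt(3)/2)i, -5, 5/2 - (5*sqrt(3)/2)i


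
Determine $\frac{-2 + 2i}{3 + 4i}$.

Multiply numerator and denominator by conjugate (3 - 4i):
= (-2 + 2i)(3 - 4i) / (3^2 + 4^2)
= (2 + 14i) / 25
= 2/25 + (14/25)i


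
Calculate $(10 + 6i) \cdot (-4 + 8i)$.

(a1*a2 - b1*b2) + (a1*b2 + b1*a2)i
= (-40 - 48) + (80 + (-24))i
= -88 + 56i


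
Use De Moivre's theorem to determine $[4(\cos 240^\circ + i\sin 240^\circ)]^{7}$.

By De Moivre: z^n = r^n(cos(nθ) + i sin(nθ))
= 4^7(cos(7*240°) + i sin(7*240°))
= 16384(cos 240° + i sin 240°)
= -8192 - 8192*sqrt(3)i


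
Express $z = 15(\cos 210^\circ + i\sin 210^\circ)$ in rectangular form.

a = r cos θ = 15 * -sqrt(3)/2 = -15*sqrt(3)/2
b = r sin θ = 15 * -1/2 = -15/2
z = -15*sqrt(3)/2 - (15/2)i


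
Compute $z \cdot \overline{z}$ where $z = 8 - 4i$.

z * conjugate(z) = |z|^2 = a^2 + b^2
= 8^2 + (-4)^2 = 80


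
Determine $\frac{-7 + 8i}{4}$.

Divisor is real, so divide each part by 4:
= -7/4 + 2i


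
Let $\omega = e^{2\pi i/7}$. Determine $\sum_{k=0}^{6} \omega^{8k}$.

Let ζ = ω^8 = e^(2πi·8/7). Since 7 ∤ 8, ζ ≠ 1.
Sum = Σ_{k=0}^{6} ζ^k = (ζ^7 - 1)/(ζ - 1) = (ω^{8·7} - 1)/(ζ - 1) = (1 - 1)/(ζ - 1) = 0


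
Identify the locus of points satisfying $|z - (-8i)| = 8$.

|z - z0| = r describes a circle centered at z0 with radius r
Here z0 = -8i and r = 8
Locus: Circle centered at (0, -8) with radius 8


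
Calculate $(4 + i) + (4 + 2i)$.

(4 + 4) + (1 + 2)i = 8 + 3i


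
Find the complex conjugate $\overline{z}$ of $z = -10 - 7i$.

If z = a + bi, then conjugate(z) = a - bi
conjugate(-10 - 7i) = -10 + 7i


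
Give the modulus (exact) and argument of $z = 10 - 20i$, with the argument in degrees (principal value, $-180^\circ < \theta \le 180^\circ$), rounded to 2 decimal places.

|z| = sqrt(10^2 + (-20)^2) = sqrt(500)
arg(z) = arctan(b/a) = arctan(-20/10) (quadrant-adjusted) = -63.43°


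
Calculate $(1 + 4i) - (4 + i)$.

(1 - 4) + (4 - 1)i = -3 + 3i


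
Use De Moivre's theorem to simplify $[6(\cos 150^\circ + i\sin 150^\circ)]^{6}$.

By De Moivre: z^n = r^n(cos(nθ) + i sin(nθ))
= 6^6(cos(6*150°) + i sin(6*150°))
= 46656(cos 180° + i sin 180°)
= -46656


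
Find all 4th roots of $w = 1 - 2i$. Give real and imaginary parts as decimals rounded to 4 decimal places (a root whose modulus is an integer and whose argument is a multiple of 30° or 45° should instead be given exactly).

|w| = sqrt(5) ≈ 2.236068, arg(w) ≈ 296.565051°
Root modulus = sqrt(5)^(1/4) ≈ 1.222845
Root arguments: θ_k = (arg(w) + 360°k)/4 for k = 0, 1, ..., 3
Compute each root as (root modulus)(cos θ_k + i sin θ_k) using full-precision intermediates, then round to 4 decimal places.
Roots: 0.3342 + 1.1763i, -1.1763 + 0.3342i, -0.3342 - 1.1763i, 1.1763 - 0.3342i


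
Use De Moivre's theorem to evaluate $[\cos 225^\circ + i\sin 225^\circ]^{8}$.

By De Moivre: z^n = r^n(cos(nθ) + i sin(nθ))
= 1^8(cos(8*225°) + i sin(8*225°))
= 1(cos 0° + i sin 0°)
= 1


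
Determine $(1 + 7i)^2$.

(a + bi)^2 = a^2 - b^2 + 2abi
= 1^2 - 7^2 + 2*1*7i
= -48 + 14i


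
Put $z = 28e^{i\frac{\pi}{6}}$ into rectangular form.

a = r cos θ = 28 * sqrt(3)/2 = 14*sqrt(3)
b = r sin θ = 28 * 1/2 = 14
z = 14*sqrt(3) + 14i


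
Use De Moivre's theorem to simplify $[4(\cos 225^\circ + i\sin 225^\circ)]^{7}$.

By De Moivre: z^n = r^n(cos(nθ) + i sin(nθ))
= 4^7(cos(7*225°) + i sin(7*225°))
= 16384(cos 135° + i sin 135°)
= -8192*sqrt(2) + 8192*sqrt(2)i


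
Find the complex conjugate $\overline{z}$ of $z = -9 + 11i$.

If z = a + bi, then conjugate(z) = a - bi
conjugate(-9 + 11i) = -9 - 11i


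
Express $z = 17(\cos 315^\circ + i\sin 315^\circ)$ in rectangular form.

a = r cos θ = 17 * sqrt(2)/2 = 17*sqrt(2)/2
b = r sin θ = 17 * -sqrt(2)/2 = -17*sqrt(2)/2
z = 17*sqrt(2)/2 - (17*sqrt(2)/2)i


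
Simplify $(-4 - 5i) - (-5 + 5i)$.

(-4 - (-5)) + (-5 - 5)i = 1 - 10i


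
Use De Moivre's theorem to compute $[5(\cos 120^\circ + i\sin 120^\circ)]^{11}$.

By De Moivre: z^n = r^n(cos(nθ) + i sin(nθ))
= 5^11(cos(11*120°) + i sin(11*120°))
= 48828125(cos 240° + i sin 240°)
= -48828125/2 - (48828125*sqrt(3)/2)i


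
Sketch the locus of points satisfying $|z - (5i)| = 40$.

|z - z0| = r describes a circle centered at z0 with radius r
Here z0 = 5i and r = 40
Locus: Circle centered at (0, 5) with radius 40


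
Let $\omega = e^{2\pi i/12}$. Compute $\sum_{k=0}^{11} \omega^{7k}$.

Let ζ = ω^7 = e^(2πi·7/12). Since 12 ∤ 7, ζ ≠ 1.
Sum = Σ_{k=0}^{11} ζ^k = (ζ^12 - 1)/(ζ - 1) = (ω^{7·12} - 1)/(ζ - 1) = (1 - 1)/(ζ - 1) = 0
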